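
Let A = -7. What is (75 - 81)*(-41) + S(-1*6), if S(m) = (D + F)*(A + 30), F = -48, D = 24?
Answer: -306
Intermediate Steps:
S(m) = -552 (S(m) = (24 - 48)*(-7 + 30) = -24*23 = -552)
(75 - 81)*(-41) + S(-1*6) = (75 - 81)*(-41) - 552 = -6*(-41) - 552 = 246 - 552 = -306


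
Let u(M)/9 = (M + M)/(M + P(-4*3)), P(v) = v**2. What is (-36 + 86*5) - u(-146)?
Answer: -920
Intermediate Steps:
u(M) = 18*M/(144 + M) (u(M) = 9*((M + M)/(M + (-4*3)**2)) = 9*((2*M)/(M + (-12)**2)) = 9*((2*M)/(M + 144)) = 9*((2*M)/(144 + M)) = 9*(2*M/(144 + M)) = 18*M/(144 + M))
(-36 + 86*5) - u(-146) = (-36 + 86*5) - 18*(-146)/(144 - 146) = (-36 + 430) - 18*(-146)/(-2) = 394 - 18*(-146)*(-1)/2 = 394 - 1*1314 = 394 - 1314 = -920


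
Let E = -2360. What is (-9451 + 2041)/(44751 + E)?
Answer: -7410/42391 ≈ -0.17480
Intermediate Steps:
(-9451 + 2041)/(44751 + E) = (-9451 + 2041)/(44751 - 2360) = -7410/42391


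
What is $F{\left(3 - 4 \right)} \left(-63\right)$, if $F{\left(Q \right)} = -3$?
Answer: $189$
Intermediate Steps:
$F{\left(3 - 4 \right)} \left(-63\right) = \left(-3\right) \left(-63\right) = 189$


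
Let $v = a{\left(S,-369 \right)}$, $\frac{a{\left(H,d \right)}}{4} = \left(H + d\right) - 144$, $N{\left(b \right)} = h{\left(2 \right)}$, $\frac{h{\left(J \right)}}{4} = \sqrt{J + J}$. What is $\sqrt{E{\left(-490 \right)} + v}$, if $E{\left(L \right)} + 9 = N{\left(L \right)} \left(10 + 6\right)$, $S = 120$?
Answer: $i \sqrt{1453} \approx 38.118 i$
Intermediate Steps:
$h{\left(J \right)} = 4 \sqrt{2} \sqrt{J}$ ($h{\left(J \right)} = 4 \sqrt{J + J} = 4 \sqrt{2 J} = 4 \sqrt{2} \sqrt{J}$)
$N{\left(b \right)} = 8$ ($N{\left(b \right)} = 4 \sqrt{2} \sqrt{2} = 8$)
$a{\left(H,d \right)} = -576 + 4 H + 4 d$ ($a{\left(H,d \right)} = 4 \left(\left(H + d\right) - 144\right) = 4 \left(-144 + H + d\right) = -576 + 4 H + 4 d$)
$E{\left(L \right)} = 119$ ($E{\left(L \right)} = -9 + 8 \left(10 + 6\right) = -9 + 8 \cdot 16 = -9 + 128 = 119$)
$v = -1572$ ($v = -576 + 4 \cdot 120 + 4 \left(-369\right) = -576 + 480 - 1476 = -1572$)
$\sqrt{E{\left(-490 \right)} + v} = \sqrt{119 - 1572} = \sqrt{-1453} = i \sqrt{1453}$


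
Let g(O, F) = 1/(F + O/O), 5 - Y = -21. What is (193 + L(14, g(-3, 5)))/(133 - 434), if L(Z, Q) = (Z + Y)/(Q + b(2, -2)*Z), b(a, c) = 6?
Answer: -19541/30401 ≈ -0.64277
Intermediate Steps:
Y = 26 (Y = 5 - 1*(-21) = 5 + 21 = 26)
g(O, F) = 1/(1 + F) (g(O, F) = 1/(F + 1) = 1/(1 + F))
L(Z, Q) = (26 + Z)/(Q + 6*Z) (L(Z, Q) = (Z + 26)/(Q + 6*Z) = (26 + Z)/(Q + 6*Z))
(193 + L(14, g(-3, 5)))/(133 - 434) = (193 + (26 + 14)/(1/(1 + 5) + 6*14))/(133 - 434) = (193 + 40/(1/6 + 84))/(-301) = (193 + 40/(1/6 + 84))*(-1/301) = (193 + 40/(505/6))*(-1/301) = (193 + (6/505)*40)*(-1/301) = (193 + 48/101)*(-1/301) = (19541/101)*(-1/301) = -19541/30401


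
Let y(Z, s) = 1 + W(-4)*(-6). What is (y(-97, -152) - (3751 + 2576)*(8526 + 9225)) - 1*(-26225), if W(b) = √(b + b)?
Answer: -112284351 - 12*I*√2 ≈ -1.1228e+8 - 16.971*I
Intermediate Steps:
W(b) = √2*√b (W(b) = √(2*b) = √2*√b)
y(Z, s) = 1 - 12*I*√2 (y(Z, s) = 1 + (√2*√(-4))*(-6) = 1 + (√2*(2*I))*(-6) = 1 + (2*I*√2)*(-6) = 1 - 12*I*√2)
(y(-97, -152) - (3751 + 2576)*(8526 + 9225)) - 1*(-26225) = ((1 - 12*I*√2) - (3751 + 2576)*(8526 + 9225)) - 1*(-26225) = ((1 - 12*I*√2) - 6327*17751) + 26225 = ((1 - 12*I*√2) - 1*112310577) + 26225 = ((1 - 12*I*√2) - 112310577) + 26225 = (-112310576 - 12*I*√2) + 26225 = -112284351 - 12*I*√2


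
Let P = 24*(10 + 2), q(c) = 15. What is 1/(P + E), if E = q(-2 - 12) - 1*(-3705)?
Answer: 1/4008 ≈ 0.00024950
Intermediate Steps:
P = 288 (P = 24*12 = 288)
E = 3720 (E = 15 - 1*(-3705) = 15 + 3705 = 3720)
1/(P + E) = 1/(288 + 3720) = 1/4008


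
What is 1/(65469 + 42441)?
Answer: 1/107910 ≈ 9.2670e-6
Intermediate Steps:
1/(65469 + 42441) = 1/107910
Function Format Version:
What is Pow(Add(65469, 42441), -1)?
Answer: Rational(1, 107910) ≈ 9.2670e-6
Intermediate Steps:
Pow(Add(65469, 42441), -1) = Pow(107910, -1) = Rational(1, 107910)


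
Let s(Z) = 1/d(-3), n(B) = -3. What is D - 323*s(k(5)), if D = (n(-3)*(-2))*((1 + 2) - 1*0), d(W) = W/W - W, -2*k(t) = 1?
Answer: -251/4 ≈ -62.750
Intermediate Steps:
k(t) = -1/2 (k(t) = -1/2*1 = -1/2)
d(W) = 1 - W
D = 18 (D = (-3*(-2))*((1 + 2) - 1*0) = 6*(3 + 0) = 6*3 = 18)
s(Z) = 1/4 (s(Z) = 1/(1 - 1*(-3)) = 1/(1 + 3) = 1/4)
D - 323*s(k(5)) = 18 - 323*1/4 = 18 - 323/4 = -251/4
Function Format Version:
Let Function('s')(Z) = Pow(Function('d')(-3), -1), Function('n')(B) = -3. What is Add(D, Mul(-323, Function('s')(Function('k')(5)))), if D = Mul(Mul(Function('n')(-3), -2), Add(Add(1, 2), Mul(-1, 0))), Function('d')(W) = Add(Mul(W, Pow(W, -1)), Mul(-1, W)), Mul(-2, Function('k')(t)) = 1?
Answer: Rational(-251, 4) ≈ -62.750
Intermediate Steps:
Function('k')(t) = Rational(-1, 2) (Function('k')(t) = Mul(Rational(-1, 2), 1) = Rational(-1, 2))
Function('d')(W) = Add(1, Mul(-1, W))
D = 18 (D = Mul(Mul(-3, -2), Add(Add(1, 2), Mul(-1, 0))) = Mul(6, Add(3, 0)) = Mul(6, 3) = 18)
Function('s')(Z) = Rational(1, 4) (Function('s')(Z) = Pow(Add(1, Mul(-1, -3)), -1) = Pow(Add(1, 3), -1) = Pow(4, -1) = Rational(1, 4))
Add(D, Mul(-323, Function('s')(Function('k')(5)))) = Add(18, Mul(-323, Rational(1, 4))) = Add(18, Rational(-323, 4)) = Rational(-251, 4)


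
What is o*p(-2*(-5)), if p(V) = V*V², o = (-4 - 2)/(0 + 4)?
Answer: -1500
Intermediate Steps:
o = -3/2 (o = -6/4 = -6*¼ = -3/2 ≈ -1.5000)
p(V) = V³
o*p(-2*(-5)) = -3*(-2*(-5))³/2 = -3/2*10³ = -3/2*1000 = -1500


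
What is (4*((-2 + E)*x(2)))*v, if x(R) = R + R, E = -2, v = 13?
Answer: -832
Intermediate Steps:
x(R) = 2*R
(4*((-2 + E)*x(2)))*v = (4*((-2 - 2)*(2*2)))*13 = (4*(-4*4))*13 = (4*(-16))*13 = -64*13 = -832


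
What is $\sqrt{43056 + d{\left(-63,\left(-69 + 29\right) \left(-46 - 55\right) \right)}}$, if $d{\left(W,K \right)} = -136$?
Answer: $2 \sqrt{10730} \approx 207.17$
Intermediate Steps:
$\sqrt{43056 + d{\left(-63,\left(-69 + 29\right) \left(-46 - 55\right) \right)}} = \sqrt{43056 - 136} = \sqrt{42920} = 2 \sqrt{10730}$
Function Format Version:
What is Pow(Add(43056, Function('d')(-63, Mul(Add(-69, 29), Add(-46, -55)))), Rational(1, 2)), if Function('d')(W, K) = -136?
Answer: Mul(2, Pow(10730, Rational(1, 2))) ≈ 207.17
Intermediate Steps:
Pow(Add(43056, Function('d')(-63, Mul(Add(-69, 29), Add(-46, -55)))), Rational(1, 2)) = Pow(Add(43056, -136), Rational(1, 2)) = Pow(42920, Rational(1, 2)) = Mul(2, Pow(10730, Rational(1, 2)))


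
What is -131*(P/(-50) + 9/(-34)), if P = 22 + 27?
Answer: 69299/425 ≈ 163.06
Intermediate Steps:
P = 49
-131*(P/(-50) + 9/(-34)) = -131*(49/(-50) + 9/(-34)) = -131*(49*(-1/50) + 9*(-1/34)) = -131*(-49/50 - 9/34) = -131*(-529/425) = 69299/425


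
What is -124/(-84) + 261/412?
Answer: 18253/8652 ≈ 2.1097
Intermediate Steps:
-124/(-84) + 261/412 = -124*(-1/84) + 261*(1/412) = 31/21 + 261/412 = 18253/8652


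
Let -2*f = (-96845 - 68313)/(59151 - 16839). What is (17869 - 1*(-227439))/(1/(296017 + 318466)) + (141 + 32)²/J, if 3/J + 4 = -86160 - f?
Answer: 19024910699105141/126936 ≈ 1.4988e+11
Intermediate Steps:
f = 82579/42312 (f = -(-96845 - 68313)/(2*(59151 - 16839)) = -(-82579)/42312 = -½*(-82579/21156) = 82579/42312 ≈ 1.9517)
J = -126936/3645853747 (J = 3/(-4 + (-86160 - 1*82579/42312)) = 3/(-4 + (-86160 - 82579/42312)) = 3/(-4 - 3645684499/42312) = 3/(-3645853747/42312) = 3*(-42312/3645853747) = -126936/3645853747 ≈ -3.4817e-5)
(17869 - 1*(-227439))/(1/(296017 + 318466)) + (141 + 32)²/J = (17869 - 1*(-227439))/(1/(296017 + 318466)) + (141 + 32)²/(-126936/3645853747) = (17869 + 227439)/(1/614483) + 173²*(-3645853747/126936) = 245308/(1/614483) + 29929*(-3645853747/126936) = 245308*614483 - 109116756793963/126936 = 150737595764 - 109116756793963/126936 = 19024910699105141/126936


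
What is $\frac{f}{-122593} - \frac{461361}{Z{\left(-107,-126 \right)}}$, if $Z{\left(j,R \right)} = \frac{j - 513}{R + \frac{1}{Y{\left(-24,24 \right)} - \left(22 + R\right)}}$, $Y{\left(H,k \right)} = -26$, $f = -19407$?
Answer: $- \frac{5976457380407}{63748360} \approx -93751.0$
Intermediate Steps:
$Z{\left(j,R \right)} = \frac{-513 + j}{R + \frac{1}{-48 - R}}$ ($Z{\left(j,R \right)} = \frac{j - 513}{R + \frac{1}{-26 - \left(22 + R\right)}} = \frac{-513 + j}{R + \frac{1}{-48 - R}}$)
$\frac{f}{-122593} - \frac{461361}{Z{\left(-107,-126 \right)}} = - \frac{19407}{-122593} - \frac{461361}{\frac{1}{-1 + \left(-126\right)^{2} + 48 \left(-126\right)} \left(-24624 - -64638 + 48 \left(-107\right) - -13482\right)} = \left(-19407\right) \left(- \frac{1}{122593}\right) - \frac{461361}{\frac{1}{-1 + 15876 - 6048} \left(-24624 + 64638 - 5136 + 13482\right)} = \frac{19407}{122593} - \frac{461361}{\frac{1}{9827} \cdot 48360} = \frac{19407}{122593} - \frac{461361}{\frac{1560}{317}} = \frac{19407}{122593} - \frac{48750479}{520} = - \frac{5976457380407}{63748360}$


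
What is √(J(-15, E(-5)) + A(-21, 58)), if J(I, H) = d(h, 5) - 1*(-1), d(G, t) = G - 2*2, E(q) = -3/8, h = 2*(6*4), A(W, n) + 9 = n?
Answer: √94 ≈ 9.6954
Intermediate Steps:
A(W, n) = -9 + n
h = 48 (h = 2*24 = 48)
E(q) = -3/8 (E(q) = -3*⅛ = -3/8)
d(G, t) = -4 + G (d(G, t) = G - 4 = -4 + G)
J(I, H) = 45 (J(I, H) = (-4 + 48) - 1*(-1) = 44 + 1 = 45)
√(J(-15, E(-5)) + A(-21, 58)) = √(45 + (-9 + 58)) = √(45 + 49) = √94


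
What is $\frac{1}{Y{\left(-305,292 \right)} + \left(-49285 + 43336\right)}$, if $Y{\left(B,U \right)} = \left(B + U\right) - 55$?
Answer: $- \frac{1}{6017} \approx -0.0001662$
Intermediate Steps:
$Y{\left(B,U \right)} = -55 + B + U$
$\frac{1}{Y{\left(-305,292 \right)} + \left(-49285 + 43336\right)} = \frac{1}{\left(-55 - 305 + 292\right) + \left(-49285 + 43336\right)} = \frac{1}{-68 - 5949} = \frac{1}{-6017} = - \frac{1}{6017}$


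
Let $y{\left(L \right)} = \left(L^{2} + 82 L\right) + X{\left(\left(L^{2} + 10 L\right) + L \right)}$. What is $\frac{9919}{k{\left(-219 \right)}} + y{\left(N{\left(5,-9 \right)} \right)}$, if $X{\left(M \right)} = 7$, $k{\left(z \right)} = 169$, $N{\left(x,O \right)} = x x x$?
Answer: $\frac{337229}{13} \approx 25941.0$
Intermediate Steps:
$N{\left(x,O \right)} = x^{3}$ ($N{\left(x,O \right)} = x^{2} x = x^{3}$)
$y{\left(L \right)} = 7 + L^{2} + 82 L$ ($y{\left(L \right)} = \left(L^{2} + 82 L\right) + 7 = 7 + L^{2} + 82 L$)
$\frac{9919}{k{\left(-219 \right)}} + y{\left(N{\left(5,-9 \right)} \right)} = \frac{9919}{169} + \left(7 + \left(5^{3}\right)^{2} + 82 \cdot 5^{3}\right) = 9919 \cdot \frac{1}{169} + \left(7 + 125^{2} + 82 \cdot 125\right) = \frac{763}{13} + \left(7 + 15625 + 10250\right) = \frac{763}{13} + 25882 = \frac{337229}{13}$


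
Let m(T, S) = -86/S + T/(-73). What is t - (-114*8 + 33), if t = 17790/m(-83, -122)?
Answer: 14404738/1367 ≈ 10537.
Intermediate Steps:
m(T, S) = -86/S - T/73 (m(T, S) = -86/S + T*(-1/73) = -86/S - T/73)
t = 13203145/1367 (t = 17790/(-86/(-122) - 1/73*(-83)) = 17790/(-86*(-1/122) + 83/73) = 17790/(43/61 + 83/73) = 17790/(8202/4453) = 17790*(4453/8202) = 13203145/1367 ≈ 9658.5)
t - (-114*8 + 33) = 13203145/1367 - (-114*8 + 33) = 13203145/1367 - (-57*16 + 33) = 13203145/1367 - (-912 + 33) = 13203145/1367 - 1*(-879) = 13203145/1367 + 879 = 14404738/1367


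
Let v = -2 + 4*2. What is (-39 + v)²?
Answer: 1089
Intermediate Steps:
v = 6 (v = -2 + 8 = 6)
(-39 + v)² = (-39 + 6)² = (-33)² = 1089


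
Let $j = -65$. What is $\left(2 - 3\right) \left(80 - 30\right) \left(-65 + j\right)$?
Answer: $6500$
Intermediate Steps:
$\left(2 - 3\right) \left(80 - 30\right) \left(-65 + j\right) = \left(2 - 3\right) \left(80 - 30\right) \left(-65 - 65\right) = - 50 \left(-130\right) = \left(-1\right) \left(-6500\right) = 6500$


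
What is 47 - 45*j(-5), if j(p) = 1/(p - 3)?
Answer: 421/8 ≈ 52.625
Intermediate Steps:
j(p) = 1/(-3 + p)
47 - 45*j(-5) = 47 - 45/(-3 - 5) = 47 - 45/(-8) = 47 - 45*(-⅛) = 47 + 45/8 = 421/8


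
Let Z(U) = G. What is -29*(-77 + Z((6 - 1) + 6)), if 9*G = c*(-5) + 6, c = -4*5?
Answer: 17023/9 ≈ 1891.4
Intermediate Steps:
c = -20
G = 106/9 (G = (-20*(-5) + 6)/9 = (100 + 6)/9 = (⅑)*106 = 106/9 ≈ 11.778)
Z(U) = 106/9
-29*(-77 + Z((6 - 1) + 6)) = -29*(-77 + 106/9) = -29*(-587/9) = 17023/9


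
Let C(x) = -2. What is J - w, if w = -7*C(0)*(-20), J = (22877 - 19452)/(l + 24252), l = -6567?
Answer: 991045/3537 ≈ 280.19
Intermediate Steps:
J = 685/3537 (J = (22877 - 19452)/(-6567 + 24252) = 3425/17685 = 3425*(1/17685) = 685/3537 ≈ 0.19367)
w = -280 (w = -7*(-2)*(-20) = 14*(-20) = -280)
J - w = 685/3537 - 1*(-280) = 685/3537 + 280 = 991045/3537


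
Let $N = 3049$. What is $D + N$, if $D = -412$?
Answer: $2637$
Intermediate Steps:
$D + N = -412 + 3049 = 2637$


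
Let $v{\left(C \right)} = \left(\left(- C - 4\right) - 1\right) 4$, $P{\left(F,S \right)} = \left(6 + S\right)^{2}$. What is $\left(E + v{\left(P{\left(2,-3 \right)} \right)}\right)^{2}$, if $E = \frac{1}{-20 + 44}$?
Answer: $\frac{1803649}{576} \approx 3131.3$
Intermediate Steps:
$v{\left(C \right)} = -20 - 4 C$ ($v{\left(C \right)} = \left(\left(-4 - C\right) - 1\right) 4 = \left(-5 - C\right) 4 = -20 - 4 C$)
$E = \frac{1}{24} \approx 0.041667$
$\left(E + v{\left(P{\left(2,-3 \right)} \right)}\right)^{2} = \left(\frac{1}{24} - \left(20 + 4 \left(6 - 3\right)^{2}\right)\right)^{2} = \left(\frac{1}{24} - \left(20 + 4 \cdot 3^{2}\right)\right)^{2} = \left(\frac{1}{24} - 56\right)^{2} = \left(- \frac{1343}{24}\right)^{2} = \frac{1803649}{576}$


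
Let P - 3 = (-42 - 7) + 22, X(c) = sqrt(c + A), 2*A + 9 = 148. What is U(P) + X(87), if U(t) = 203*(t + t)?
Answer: -9744 + sqrt(626)/2 ≈ -9731.5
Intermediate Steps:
A = 139/2 (A = -9/2 + (1/2)*148 = -9/2 + 74 = 139/2 ≈ 69.500)
X(c) = sqrt(139/2 + c) (X(c) = sqrt(c + 139/2) = sqrt(139/2 + c))
P = -24 (P = 3 + ((-42 - 7) + 22) = 3 + (-49 + 22) = 3 - 27 = -24)
U(t) = 406*t (U(t) = 203*(2*t) = 406*t)
U(P) + X(87) = 406*(-24) + sqrt(278 + 4*87)/2 = -9744 + sqrt(278 + 348)/2 = -9744 + sqrt(626)/2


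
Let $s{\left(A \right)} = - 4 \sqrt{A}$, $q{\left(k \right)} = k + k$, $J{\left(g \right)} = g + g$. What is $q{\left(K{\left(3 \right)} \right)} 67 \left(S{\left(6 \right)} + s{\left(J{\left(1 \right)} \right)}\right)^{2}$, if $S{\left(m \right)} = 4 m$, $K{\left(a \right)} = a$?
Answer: $244416 - 77184 \sqrt{2} \approx 1.3526 \cdot 10^{5}$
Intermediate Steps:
$J{\left(g \right)} = 2 g$
$q{\left(k \right)} = 2 k$
$q{\left(K{\left(3 \right)} \right)} 67 \left(S{\left(6 \right)} + s{\left(J{\left(1 \right)} \right)}\right)^{2} = 2 \cdot 3 \cdot 67 \left(4 \cdot 6 - 4 \sqrt{2 \cdot 1}\right)^{2} = 6 \cdot 67 \left(24 - 4 \sqrt{2}\right)^{2} = 402 \left(24 - 4 \sqrt{2}\right)^{2}$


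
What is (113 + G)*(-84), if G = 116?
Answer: -19236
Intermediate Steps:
(113 + G)*(-84) = (113 + 116)*(-84) = 229*(-84) = -19236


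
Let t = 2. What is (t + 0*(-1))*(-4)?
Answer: -8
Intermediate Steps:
(t + 0*(-1))*(-4) = (2 + 0*(-1))*(-4) = (2 + 0)*(-4) = 2*(-4) = -8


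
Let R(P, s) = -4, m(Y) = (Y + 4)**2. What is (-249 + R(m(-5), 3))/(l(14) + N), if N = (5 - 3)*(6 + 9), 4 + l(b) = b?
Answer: -253/40 ≈ -6.3250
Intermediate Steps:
m(Y) = (4 + Y)**2
l(b) = -4 + b
N = 30 (N = 2*15 = 30)
(-249 + R(m(-5), 3))/(l(14) + N) = (-249 - 4)/((-4 + 14) + 30) = -253/(10 + 30) = -253/40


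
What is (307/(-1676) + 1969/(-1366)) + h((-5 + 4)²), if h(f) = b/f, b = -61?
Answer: -71686891/1144708 ≈ -62.625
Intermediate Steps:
h(f) = -61/f
(307/(-1676) + 1969/(-1366)) + h((-5 + 4)²) = (307/(-1676) + 1969/(-1366)) - 61/(-5 + 4)² = (307*(-1/1676) + 1969*(-1/1366)) - 61/((-1)²) = (-307/1676 - 1969/1366) - 61/1 = -1859703/1144708 - 61*1 = -1859703/1144708 - 61 = -71686891/1144708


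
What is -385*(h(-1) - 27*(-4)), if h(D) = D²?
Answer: -41965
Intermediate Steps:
-385*(h(-1) - 27*(-4)) = -385*((-1)² - 27*(-4)) = -385*(1 + 108) = -385*109 = -41965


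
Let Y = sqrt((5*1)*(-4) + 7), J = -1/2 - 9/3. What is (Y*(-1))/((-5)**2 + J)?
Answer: -2*I*sqrt(13)/43 ≈ -0.1677*I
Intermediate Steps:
J = -7/2 (J = -1*1/2 - 9*1/3 = -1/2 - 3 = -7/2 ≈ -3.5000)
Y = I*sqrt(13) (Y = sqrt(5*(-4) + 7) = sqrt(-20 + 7) = sqrt(-13) = I*sqrt(13) ≈ 3.6056*I)
(Y*(-1))/((-5)**2 + J) = ((I*sqrt(13))*(-1))/((-5)**2 - 7/2) = (-I*sqrt(13))/(25 - 7/2) = (-I*sqrt(13))/(43/2) = -I*sqrt(13)*(2/43) = -2*I*sqrt(13)/43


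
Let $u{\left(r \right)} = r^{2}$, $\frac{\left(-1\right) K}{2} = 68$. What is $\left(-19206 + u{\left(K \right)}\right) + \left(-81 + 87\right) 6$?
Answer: $-674$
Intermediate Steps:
$K = -136$ ($K = \left(-2\right) 68 = -136$)
$\left(-19206 + u{\left(K \right)}\right) + \left(-81 + 87\right) 6 = \left(-19206 + \left(-136\right)^{2}\right) + \left(-81 + 87\right) 6 = \left(-19206 + 18496\right) + 6 \cdot 6 = -710 + 36 = -674$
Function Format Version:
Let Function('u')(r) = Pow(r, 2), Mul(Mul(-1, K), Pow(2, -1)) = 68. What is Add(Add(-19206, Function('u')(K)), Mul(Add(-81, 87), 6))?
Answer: -674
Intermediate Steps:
K = -136 (K = Mul(-2, 68) = -136)
Add(Add(-19206, Function('u')(K)), Mul(Add(-81, 87), 6)) = Add(Add(-19206, Pow(-136, 2)), Mul(Add(-81, 87), 6)) = Add(Add(-19206, 18496), Mul(6, 6)) = Add(-710, 36) = -674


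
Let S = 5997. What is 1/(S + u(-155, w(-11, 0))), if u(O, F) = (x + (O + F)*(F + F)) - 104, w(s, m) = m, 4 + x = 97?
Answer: 1/5986 ≈ 0.00016706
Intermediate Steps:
x = 93 (x = -4 + 97 = 93)
u(O, F) = -11 + 2*F*(F + O) (u(O, F) = (93 + (O + F)*(F + F)) - 104 = (93 + (F + O)*(2*F)) - 104 = (93 + 2*F*(F + O)) - 104 = -11 + 2*F*(F + O))
1/(S + u(-155, w(-11, 0))) = 1/(5997 + (-11 + 2*0² + 2*0*(-155))) = 1/(5997 + (-11 + 2*0 + 0)) = 1/(5997 + (-11 + 0 + 0)) = 1/(5997 - 11) = 1/5986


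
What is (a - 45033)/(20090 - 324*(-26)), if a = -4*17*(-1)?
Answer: -44965/28514 ≈ -1.5769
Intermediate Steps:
a = 68 (a = -68*(-1) = 68)
(a - 45033)/(20090 - 324*(-26)) = (68 - 45033)/(20090 - 324*(-26)) = -44965/(20090 + 8424) = -44965/28514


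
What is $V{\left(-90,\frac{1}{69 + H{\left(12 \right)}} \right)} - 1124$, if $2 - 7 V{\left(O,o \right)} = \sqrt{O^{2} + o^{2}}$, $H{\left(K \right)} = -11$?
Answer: $- \frac{7866}{7} - \frac{\sqrt{27248401}}{406} \approx -1136.6$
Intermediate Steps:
$V{\left(O,o \right)} = \frac{2}{7} - \frac{\sqrt{O^{2} + o^{2}}}{7}$
$V{\left(-90,\frac{1}{69 + H{\left(12 \right)}} \right)} - 1124 = \left(\frac{2}{7} - \frac{\sqrt{\left(-90\right)^{2} + \left(\frac{1}{69 - 11}\right)^{2}}}{7}\right) - 1124 = \left(\frac{2}{7} - \frac{\sqrt{8100 + \left(\frac{1}{58}\right)^{2}}}{7}\right) - 1124 = \left(\frac{2}{7} - \frac{\sqrt{8100 + \frac{1}{3364}}}{7}\right) - 1124 = \left(\frac{2}{7} - \frac{\sqrt{\frac{27248401}{3364}}}{7}\right) - 1124 = \left(\frac{2}{7} - \frac{\frac{1}{58} \sqrt{27248401}}{7}\right) - 1124 = \left(\frac{2}{7} - \frac{\sqrt{27248401}}{406}\right) - 1124 = - \frac{7866}{7} - \frac{\sqrt{27248401}}{406}$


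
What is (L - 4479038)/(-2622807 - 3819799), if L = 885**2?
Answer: 3695813/6442606 ≈ 0.57365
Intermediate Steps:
L = 783225
(L - 4479038)/(-2622807 - 3819799) = (783225 - 4479038)/(-2622807 - 3819799) = -3695813/(-6442606) = -3695813*(-1/6442606) = 3695813/6442606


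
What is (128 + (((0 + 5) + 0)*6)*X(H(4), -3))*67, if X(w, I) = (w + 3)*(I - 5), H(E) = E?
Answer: -103984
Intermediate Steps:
X(w, I) = (-5 + I)*(3 + w) (X(w, I) = (3 + w)*(-5 + I) = (-5 + I)*(3 + w))
(128 + (((0 + 5) + 0)*6)*X(H(4), -3))*67 = (128 + (((0 + 5) + 0)*6)*(-15 - 5*4 + 3*(-3) - 3*4))*67 = (128 + ((5 + 0)*6)*(-15 - 20 - 9 - 12))*67 = (128 + (5*6)*(-56))*67 = (128 + 30*(-56))*67 = (128 - 1680)*67 = -1552*67 = -103984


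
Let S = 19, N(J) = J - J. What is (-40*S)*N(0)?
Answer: 0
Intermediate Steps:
N(J) = 0
(-40*S)*N(0) = -40*19*0 = -760*0 = 0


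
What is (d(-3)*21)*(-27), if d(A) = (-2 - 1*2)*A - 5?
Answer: -3969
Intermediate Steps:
d(A) = -5 - 4*A (d(A) = (-2 - 2)*A - 5 = -4*A - 5 = -5 - 4*A)
(d(-3)*21)*(-27) = ((-5 - 4*(-3))*21)*(-27) = ((-5 + 12)*21)*(-27) = (7*21)*(-27) = 147*(-27) = -3969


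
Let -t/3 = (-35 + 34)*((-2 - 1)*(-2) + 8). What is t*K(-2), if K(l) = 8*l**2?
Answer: 1344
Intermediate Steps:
t = 42 (t = -3*(-35 + 34)*((-2 - 1)*(-2) + 8) = -(-3)*(-3*(-2) + 8) = -(-3)*(6 + 8) = -(-3)*14 = -3*(-14) = 42)
t*K(-2) = 42*(8*(-2)**2) = 42*(8*4) = 42*32 = 1344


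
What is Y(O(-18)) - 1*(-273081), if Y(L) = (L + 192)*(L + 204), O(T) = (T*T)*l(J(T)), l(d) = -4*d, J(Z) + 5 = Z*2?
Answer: 2844788601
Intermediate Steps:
J(Z) = -5 + 2*Z (J(Z) = -5 + Z*2 = -5 + 2*Z)
O(T) = T²*(20 - 8*T) (O(T) = (T*T)*(-4*(-5 + 2*T)) = T²*(20 - 8*T))
Y(L) = (192 + L)*(204 + L)
Y(O(-18)) - 1*(-273081) = (39168 + ((-18)²*(20 - 8*(-18)))² + 396*((-18)²*(20 - 8*(-18)))) - 1*(-273081) = (39168 + (324*(20 + 144))² + 396*(324*(20 + 144))) + 273081 = (39168 + (324*164)² + 396*(324*164)) + 273081 = (39168 + 53136² + 396*53136) + 273081 = (39168 + 2823434496 + 21041856) + 273081 = 2844515520 + 273081 = 2844788601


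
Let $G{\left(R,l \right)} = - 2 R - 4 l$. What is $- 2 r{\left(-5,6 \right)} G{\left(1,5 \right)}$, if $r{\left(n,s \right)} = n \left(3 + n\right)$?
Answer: $440$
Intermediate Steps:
$G{\left(R,l \right)} = - 4 l - 2 R$
$- 2 r{\left(-5,6 \right)} G{\left(1,5 \right)} = - 2 \left(- 5 \left(3 - 5\right)\right) \left(\left(-4\right) 5 - 2\right) = - 2 \left(\left(-5\right) \left(-2\right)\right) \left(-20 - 2\right) = \left(-2\right) 10 \left(-22\right) = \left(-20\right) \left(-22\right) = 440$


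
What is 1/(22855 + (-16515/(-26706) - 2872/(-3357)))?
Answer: 29884014/683043186799 ≈ 4.3751e-5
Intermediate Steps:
1/(22855 + (-16515/(-26706) - 2872/(-3357))) = 1/(22855 + (-16515*(-1/26706) - 2872*(-1/3357))) = 1/(22855 + (5505/8902 + 2872/3357)) = 1/(22855 + 44046829/29884014) = 1/(683043186799/29884014) = 29884014/683043186799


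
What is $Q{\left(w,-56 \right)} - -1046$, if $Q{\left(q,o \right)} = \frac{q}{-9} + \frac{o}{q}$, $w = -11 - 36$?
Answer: $\frac{445171}{423} \approx 1052.4$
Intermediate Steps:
$w = -47$ ($w = -11 - 36 = -47$)
$Q{\left(q,o \right)} = - \frac{q}{9} + \frac{o}{q}$ ($Q{\left(q,o \right)} = q \left(- \frac{1}{9}\right) + \frac{o}{q} = - \frac{q}{9} + \frac{o}{q}$)
$Q{\left(w,-56 \right)} - -1046 = \left(\left(- \frac{1}{9}\right) \left(-47\right) - \frac{56}{-47}\right) - -1046 = \left(\frac{47}{9} - - \frac{56}{47}\right) + 1046 = \left(\frac{47}{9} + \frac{56}{47}\right) + 1046 = \frac{2713}{423} + 1046 = \frac{445171}{423}$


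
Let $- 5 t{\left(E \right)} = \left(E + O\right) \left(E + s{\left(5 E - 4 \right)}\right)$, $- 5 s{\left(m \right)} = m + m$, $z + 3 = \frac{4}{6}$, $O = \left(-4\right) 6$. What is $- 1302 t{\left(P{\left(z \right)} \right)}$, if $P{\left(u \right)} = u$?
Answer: $- \frac{2022874}{75} \approx -26972.0$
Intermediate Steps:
$O = -24$
$z = - \frac{7}{3}$ ($z = -3 + \frac{4}{6} = -3 + 4 \cdot \frac{1}{6} = -3 + \frac{2}{3} = - \frac{7}{3} \approx -2.3333$)
$s{\left(m \right)} = - \frac{2 m}{5}$ ($s{\left(m \right)} = - \frac{m + m}{5} = - \frac{2 m}{5}$)
$t{\left(E \right)} = - \frac{\left(-24 + E\right) \left(\frac{8}{5} - E\right)}{5}$ ($t{\left(E \right)} = - \frac{\left(E - 24\right) \left(E - \frac{2 \left(5 E - 4\right)}{5}\right)}{5} = - \frac{\left(-24 + E\right) \left(E - \frac{2 \left(-4 + 5 E\right)}{5}\right)}{5} = - \frac{\left(-24 + E\right) \left(E - \left(- \frac{8}{5} + 2 E\right)\right)}{5} = - \frac{\left(-24 + E\right) \left(\frac{8}{5} - E\right)}{5}$)
$- 1302 t{\left(P{\left(z \right)} \right)} = - 1302 \left(\frac{192}{25} - - \frac{896}{75} + \frac{\left(- \frac{7}{3}\right)^{2}}{5}\right) = - 1302 \left(\frac{192}{25} + \frac{896}{75} + \frac{1}{5} \cdot \frac{49}{9}\right) = - 1302 \left(\frac{192}{25} + \frac{896}{75} + \frac{49}{45}\right) = \left(-1302\right) \frac{4661}{225} = - \frac{2022874}{75}$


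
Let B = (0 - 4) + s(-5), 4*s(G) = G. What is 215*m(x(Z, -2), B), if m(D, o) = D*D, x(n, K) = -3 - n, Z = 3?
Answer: 7740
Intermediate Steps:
s(G) = G/4
B = -21/4 (B = (0 - 4) + (¼)*(-5) = -4 - 5/4 = -21/4 ≈ -5.2500)
m(D, o) = D²
215*m(x(Z, -2), B) = 215*(-3 - 1*3)² = 215*(-3 - 3)² = 215*(-6)² = 215*36 = 7740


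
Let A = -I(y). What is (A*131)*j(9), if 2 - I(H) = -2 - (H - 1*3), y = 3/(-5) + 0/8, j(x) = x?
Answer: -2358/5 ≈ -471.60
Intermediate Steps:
y = -⅗ (y = 3*(-⅕) + 0*(⅛) = -⅗ + 0 = -⅗ ≈ -0.60000)
I(H) = 1 + H (I(H) = 2 - (-2 - (H - 1*3)) = 2 - (-2 - (H - 3)) = 2 - (-2 - (-3 + H)) = 2 - (-2 + (3 - H)) = 2 - (1 - H) = 2 + (-1 + H) = 1 + H)
A = -⅖ (A = -(1 - ⅗) = -1*⅖ = -⅖ ≈ -0.40000)
(A*131)*j(9) = -⅖*131*9 = -262/5*9 = -2358/5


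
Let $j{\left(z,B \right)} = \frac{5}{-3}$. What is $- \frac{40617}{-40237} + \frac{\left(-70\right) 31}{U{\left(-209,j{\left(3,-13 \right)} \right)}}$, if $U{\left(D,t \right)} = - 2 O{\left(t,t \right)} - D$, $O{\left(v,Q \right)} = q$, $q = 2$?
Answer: $- \frac{15797561}{1649717} \approx -9.5759$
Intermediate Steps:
$O{\left(v,Q \right)} = 2$
$j{\left(z,B \right)} = - \frac{5}{3}$ ($j{\left(z,B \right)} = 5 \left(- \frac{1}{3}\right) = - \frac{5}{3}$)
$U{\left(D,t \right)} = -4 - D$ ($U{\left(D,t \right)} = \left(-2\right) 2 - D = -4 - D$)
$- \frac{40617}{-40237} + \frac{\left(-70\right) 31}{U{\left(-209,j{\left(3,-13 \right)} \right)}} = - \frac{40617}{-40237} + \frac{\left(-70\right) 31}{-4 - -209} = \left(-40617\right) \left(- \frac{1}{40237}\right) - \frac{2170}{-4 + 209} = \frac{40617}{40237} - \frac{2170}{205} = \frac{40617}{40237} - \frac{434}{41} = - \frac{15797561}{1649717}$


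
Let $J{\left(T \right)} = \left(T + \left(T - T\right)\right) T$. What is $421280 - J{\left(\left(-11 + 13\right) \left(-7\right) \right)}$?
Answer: $421084$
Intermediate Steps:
$J{\left(T \right)} = T^{2}$ ($J{\left(T \right)} = \left(T + 0\right) T = T T = T^{2}$)
$421280 - J{\left(\left(-11 + 13\right) \left(-7\right) \right)} = 421280 - \left(\left(-11 + 13\right) \left(-7\right)\right)^{2} = 421280 - \left(2 \left(-7\right)\right)^{2} = 421280 - \left(-14\right)^{2} = 421280 - 196 = 421084$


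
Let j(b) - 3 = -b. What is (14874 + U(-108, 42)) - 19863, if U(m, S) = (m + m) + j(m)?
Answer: -5094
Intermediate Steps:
j(b) = 3 - b
U(m, S) = 3 + m (U(m, S) = (m + m) + (3 - m) = 2*m + (3 - m) = 3 + m)
(14874 + U(-108, 42)) - 19863 = (14874 + (3 - 108)) - 19863 = (14874 - 105) - 19863 = 14769 - 19863 = -5094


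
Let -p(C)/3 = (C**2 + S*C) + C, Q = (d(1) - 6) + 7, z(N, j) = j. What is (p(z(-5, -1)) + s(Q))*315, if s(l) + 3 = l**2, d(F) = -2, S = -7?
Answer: -7245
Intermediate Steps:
Q = -1 (Q = (-2 - 6) + 7 = -8 + 7 = -1)
s(l) = -3 + l**2
p(C) = -3*C**2 + 18*C (p(C) = -3*((C**2 - 7*C) + C) = -3*(C**2 - 6*C) = -3*C**2 + 18*C)
(p(z(-5, -1)) + s(Q))*315 = (3*(-1)*(6 - 1*(-1)) + (-3 + (-1)**2))*315 = (3*(-1)*(6 + 1) + (-3 + 1))*315 = (3*(-1)*7 - 2)*315 = (-21 - 2)*315 = -23*315 = -7245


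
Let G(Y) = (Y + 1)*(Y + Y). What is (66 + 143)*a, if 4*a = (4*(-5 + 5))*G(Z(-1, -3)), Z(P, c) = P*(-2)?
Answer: 0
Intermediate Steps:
Z(P, c) = -2*P
G(Y) = 2*Y*(1 + Y) (G(Y) = (1 + Y)*(2*Y) = 2*Y*(1 + Y))
a = 0 (a = ((4*(-5 + 5))*(2*(-2*(-1))*(1 - 2*(-1))))/4 = ((4*0)*(2*2*(1 + 2)))/4 = (0*(2*2*3))/4 = (0*12)/4 = (¼)*0 = 0)
(66 + 143)*a = (66 + 143)*0 = 209*0 = 0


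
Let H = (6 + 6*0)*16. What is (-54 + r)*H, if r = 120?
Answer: 6336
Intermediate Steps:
H = 96 (H = (6 + 0)*16 = 6*16 = 96)
(-54 + r)*H = (-54 + 120)*96 = 66*96 = 6336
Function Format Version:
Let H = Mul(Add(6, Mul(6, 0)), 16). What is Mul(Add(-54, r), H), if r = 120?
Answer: 6336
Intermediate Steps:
H = 96 (H = Mul(Add(6, 0), 16) = Mul(6, 16) = 96)
Mul(Add(-54, r), H) = Mul(Add(-54, 120), 96) = Mul(66, 96) = 6336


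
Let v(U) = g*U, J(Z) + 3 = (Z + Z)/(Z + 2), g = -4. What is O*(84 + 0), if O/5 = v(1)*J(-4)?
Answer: -1680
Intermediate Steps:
J(Z) = -3 + 2*Z/(2 + Z) (J(Z) = -3 + (Z + Z)/(Z + 2) = -3 + (2*Z)/(2 + Z) = -3 + 2*Z/(2 + Z))
v(U) = -4*U
O = -20 (O = 5*((-4*1)*((-6 - 1*(-4))/(2 - 4))) = 5*(-4*(-6 + 4)/(-2)) = 5*(-(-2)*(-2)) = 5*(-4*1) = 5*(-4) = -20)
O*(84 + 0) = -20*(84 + 0) = -20*84 = -1680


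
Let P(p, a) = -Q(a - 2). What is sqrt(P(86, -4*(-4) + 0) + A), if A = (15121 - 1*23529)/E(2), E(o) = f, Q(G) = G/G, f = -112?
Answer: sqrt(14518)/14 ≈ 8.6065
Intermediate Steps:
Q(G) = 1
E(o) = -112
A = 1051/14 (A = (15121 - 1*23529)/(-112) = (15121 - 23529)*(-1/112) = -8408*(-1/112) = 1051/14 ≈ 75.071)
P(p, a) = -1 (P(p, a) = -1*1 = -1)
sqrt(P(86, -4*(-4) + 0) + A) = sqrt(-1 + 1051/14) = sqrt(1037/14) = sqrt(14518)/14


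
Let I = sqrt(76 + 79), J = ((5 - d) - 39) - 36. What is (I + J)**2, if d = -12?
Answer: (58 - sqrt(155))**2 ≈ 2074.8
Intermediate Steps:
J = -58 (J = ((5 - 1*(-12)) - 39) - 36 = ((5 + 12) - 39) - 36 = (17 - 39) - 36 = -22 - 36 = -58)
I = sqrt(155) ≈ 12.450
(I + J)**2 = (sqrt(155) - 58)**2 = (-58 + sqrt(155))**2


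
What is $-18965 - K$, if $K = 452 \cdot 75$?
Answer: $-52865$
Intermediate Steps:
$K = 33900$
$-18965 - K = -18965 - 33900 = -52865$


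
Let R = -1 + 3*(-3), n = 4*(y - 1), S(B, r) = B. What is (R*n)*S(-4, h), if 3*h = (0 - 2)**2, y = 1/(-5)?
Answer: -192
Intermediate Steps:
y = -1/5 ≈ -0.20000
h = 4/3 (h = (0 - 2)**2/3 = (1/3)*(-2)**2 = (1/3)*4 = 4/3 ≈ 1.3333)
n = -24/5 (n = 4*(-1/5 - 1) = 4*(-6/5) = -24/5 ≈ -4.8000)
R = -10 (R = -1 - 9 = -10)
(R*n)*S(-4, h) = -10*(-24/5)*(-4) = 48*(-4) = -192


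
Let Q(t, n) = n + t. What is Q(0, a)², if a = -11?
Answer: 121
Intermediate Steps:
Q(0, a)² = (-11 + 0)² = (-11)² = 121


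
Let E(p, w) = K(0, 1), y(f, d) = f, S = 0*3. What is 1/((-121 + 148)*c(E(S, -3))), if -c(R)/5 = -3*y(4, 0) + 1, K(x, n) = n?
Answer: 1/1485 ≈ 0.00067340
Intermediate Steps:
S = 0
E(p, w) = 1
c(R) = 55 (c(R) = -5*(-3*4 + 1) = -5*(-12 + 1) = -5*(-11) = 55)
1/((-121 + 148)*c(E(S, -3))) = 1/((-121 + 148)*55) = 1/(27*55) = 1/1485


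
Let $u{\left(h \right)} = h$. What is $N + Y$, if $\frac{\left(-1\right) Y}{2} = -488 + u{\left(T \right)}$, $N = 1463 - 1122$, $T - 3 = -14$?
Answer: $1339$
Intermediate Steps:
$T = -11$ ($T = 3 - 14 = -11$)
$N = 341$ ($N = 1463 - 1122 = 341$)
$Y = 998$ ($Y = - 2 \left(-488 - 11\right) = \left(-2\right) \left(-499\right) = 998$)
$N + Y = 341 + 998 = 1339$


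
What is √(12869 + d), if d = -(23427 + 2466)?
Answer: 4*I*√814 ≈ 114.12*I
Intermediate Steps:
d = -25893 (d = -1*25893 = -25893)
√(12869 + d) = √(12869 - 25893) = √(-13024) = 4*I*√814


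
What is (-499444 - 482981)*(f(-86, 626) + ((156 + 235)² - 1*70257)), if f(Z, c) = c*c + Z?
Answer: -466076173950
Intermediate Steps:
f(Z, c) = Z + c² (f(Z, c) = c² + Z = Z + c²)
(-499444 - 482981)*(f(-86, 626) + ((156 + 235)² - 1*70257)) = (-499444 - 482981)*((-86 + 626²) + ((156 + 235)² - 1*70257)) = -982425*((-86 + 391876) + (391² - 70257)) = -982425*(391790 + (152881 - 70257)) = -982425*(391790 + 82624) = -982425*474414 = -466076173950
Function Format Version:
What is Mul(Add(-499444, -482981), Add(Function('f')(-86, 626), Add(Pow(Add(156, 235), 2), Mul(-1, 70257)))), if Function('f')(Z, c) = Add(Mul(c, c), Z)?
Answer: -466076173950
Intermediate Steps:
Function('f')(Z, c) = Add(Z, Pow(c, 2)) (Function('f')(Z, c) = Add(Pow(c, 2), Z) = Add(Z, Pow(c, 2)))
Mul(Add(-499444, -482981), Add(Function('f')(-86, 626), Add(Pow(Add(156, 235), 2), Mul(-1, 70257)))) = Mul(Add(-499444, -482981), Add(Add(-86, Pow(626, 2)), Add(Pow(Add(156, 235), 2), Mul(-1, 70257)))) = Mul(-982425, Add(Add(-86, 391876), Add(Pow(391, 2), -70257))) = Mul(-982425, Add(391790, Add(152881, -70257))) = Mul(-982425, Add(391790, 82624)) = Mul(-982425, 474414) = -466076173950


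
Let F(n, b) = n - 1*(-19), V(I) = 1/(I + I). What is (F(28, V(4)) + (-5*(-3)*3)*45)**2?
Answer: 4293184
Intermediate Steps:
V(I) = 1/(2*I)
F(n, b) = 19 + n (F(n, b) = n + 19 = 19 + n)
(F(28, V(4)) + (-5*(-3)*3)*45)**2 = ((19 + 28) + (-5*(-3)*3)*45)**2 = (47 + (15*3)*45)**2 = (47 + 45*45)**2 = (47 + 2025)**2 = 2072**2 = 4293184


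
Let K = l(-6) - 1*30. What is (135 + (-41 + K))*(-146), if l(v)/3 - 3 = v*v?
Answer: -26426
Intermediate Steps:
l(v) = 9 + 3*v**2 (l(v) = 9 + 3*(v*v) = 9 + 3*v**2)
K = 87 (K = (9 + 3*(-6)**2) - 1*30 = (9 + 3*36) - 30 = (9 + 108) - 30 = 117 - 30 = 87)
(135 + (-41 + K))*(-146) = (135 + (-41 + 87))*(-146) = (135 + 46)*(-146) = 181*(-146) = -26426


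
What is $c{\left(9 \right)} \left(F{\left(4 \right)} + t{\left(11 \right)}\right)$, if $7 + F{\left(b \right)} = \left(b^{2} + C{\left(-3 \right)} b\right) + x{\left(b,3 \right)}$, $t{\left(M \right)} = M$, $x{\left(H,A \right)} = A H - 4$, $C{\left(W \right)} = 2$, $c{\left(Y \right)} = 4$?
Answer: $144$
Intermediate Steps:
$x{\left(H,A \right)} = -4 + A H$
$F{\left(b \right)} = -11 + b^{2} + 5 b$ ($F{\left(b \right)} = -7 + \left(\left(b^{2} + 2 b\right) + \left(-4 + 3 b\right)\right) = -7 + \left(-4 + b^{2} + 5 b\right) = -11 + b^{2} + 5 b$)
$c{\left(9 \right)} \left(F{\left(4 \right)} + t{\left(11 \right)}\right) = 4 \left(\left(-11 + 4^{2} + 5 \cdot 4\right) + 11\right) = 4 \left(\left(-11 + 16 + 20\right) + 11\right) = 4 \left(25 + 11\right) = 4 \cdot 36 = 144$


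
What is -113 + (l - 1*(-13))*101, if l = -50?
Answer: -3850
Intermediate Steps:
-113 + (l - 1*(-13))*101 = -113 + (-50 - 1*(-13))*101 = -113 + (-50 + 13)*101 = -113 - 37*101 = -113 - 3737 = -3850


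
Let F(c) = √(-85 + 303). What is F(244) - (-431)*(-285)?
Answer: -122835 + √218 ≈ -1.2282e+5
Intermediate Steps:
F(c) = √218
F(244) - (-431)*(-285) = √218 - (-431)*(-285) = √218 - 1*122835 = √218 - 122835 = -122835 + √218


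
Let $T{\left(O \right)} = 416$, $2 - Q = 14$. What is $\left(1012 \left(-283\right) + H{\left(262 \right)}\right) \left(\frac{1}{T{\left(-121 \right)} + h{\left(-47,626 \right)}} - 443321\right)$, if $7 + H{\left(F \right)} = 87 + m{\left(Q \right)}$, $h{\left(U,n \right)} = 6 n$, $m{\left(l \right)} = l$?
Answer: $\frac{18913347067686}{149} \approx 1.2694 \cdot 10^{11}$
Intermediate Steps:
$Q = -12$ ($Q = 2 - 14 = -12$)
$H{\left(F \right)} = 68$ ($H{\left(F \right)} = -7 + \left(87 - 12\right) = -7 + 75 = 68$)
$\left(1012 \left(-283\right) + H{\left(262 \right)}\right) \left(\frac{1}{T{\left(-121 \right)} + h{\left(-47,626 \right)}} - 443321\right) = \left(1012 \left(-283\right) + 68\right) \left(\frac{1}{416 + 6 \cdot 626} - 443321\right) = \left(-286396 + 68\right) \left(\frac{1}{416 + 3756} - 443321\right) = - 286328 \left(\frac{1}{4172} - 443321\right) = \left(-286328\right) \left(- \frac{1849535211}{4172}\right) = \frac{18913347067686}{149}$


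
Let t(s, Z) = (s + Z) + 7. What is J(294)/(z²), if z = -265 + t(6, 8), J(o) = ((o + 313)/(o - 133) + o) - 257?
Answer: 1641/2396324 ≈ 0.00068480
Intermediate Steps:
t(s, Z) = 7 + Z + s (t(s, Z) = (Z + s) + 7 = 7 + Z + s)
J(o) = -257 + o + (313 + o)/(-133 + o) (J(o) = ((313 + o)/(-133 + o) + o) - 257 = (o + (313 + o)/(-133 + o)) - 257 = -257 + o + (313 + o)/(-133 + o))
z = -244 (z = -265 + (7 + 8 + 6) = -265 + 21 = -244)
J(294)/(z²) = ((34494 + 294² - 389*294)/(-133 + 294))/((-244)²) = ((34494 + 86436 - 114366)/161)/59536 = ((1/161)*6564)*(1/59536) = (6564/161)*(1/59536) = 1641/2396324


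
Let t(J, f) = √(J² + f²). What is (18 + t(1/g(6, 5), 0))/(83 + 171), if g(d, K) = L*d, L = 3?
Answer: 325/4572 ≈ 0.071085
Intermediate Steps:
g(d, K) = 3*d
(18 + t(1/g(6, 5), 0))/(83 + 171) = (18 + √((1/(3*6))² + 0²))/(83 + 171) = (18 + √((1/18)² + 0))/254 = (18 + √((1/18)² + 0))*(1/254) = (18 + √(1/324 + 0))*(1/254) = (18 + √(1/324))*(1/254) = (18 + 1/18)*(1/254) = (325/18)*(1/254) = 325/4572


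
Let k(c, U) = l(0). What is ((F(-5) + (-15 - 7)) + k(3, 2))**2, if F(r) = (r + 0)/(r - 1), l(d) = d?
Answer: 16129/36 ≈ 448.03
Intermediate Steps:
k(c, U) = 0
F(r) = r/(-1 + r)
((F(-5) + (-15 - 7)) + k(3, 2))**2 = ((-5/(-1 - 5) + (-15 - 7)) + 0)**2 = ((-5/(-6) - 22) + 0)**2 = ((-5*(-1/6) - 22) + 0)**2 = ((5/6 - 22) + 0)**2 = (-127/6 + 0)**2 = (-127/6)**2 = 16129/36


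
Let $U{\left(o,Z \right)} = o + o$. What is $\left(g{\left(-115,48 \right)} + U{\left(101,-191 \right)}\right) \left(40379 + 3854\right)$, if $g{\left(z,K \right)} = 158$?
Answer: $15923880$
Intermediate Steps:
$U{\left(o,Z \right)} = 2 o$
$\left(g{\left(-115,48 \right)} + U{\left(101,-191 \right)}\right) \left(40379 + 3854\right) = \left(158 + 2 \cdot 101\right) \left(40379 + 3854\right) = \left(158 + 202\right) 44233 = 360 \cdot 44233 = 15923880$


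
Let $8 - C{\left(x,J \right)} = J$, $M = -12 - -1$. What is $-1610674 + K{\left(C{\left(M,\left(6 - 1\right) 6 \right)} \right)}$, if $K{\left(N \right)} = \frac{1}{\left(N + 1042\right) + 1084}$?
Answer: $- \frac{3388858095}{2104} \approx -1.6107 \cdot 10^{6}$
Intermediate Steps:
$M = -11$ ($M = -12 + 1 = -11$)
$C{\left(x,J \right)} = 8 - J$
$K{\left(N \right)} = \frac{1}{2126 + N}$ ($K{\left(N \right)} = \frac{1}{\left(1042 + N\right) + 1084} = \frac{1}{2126 + N}$)
$-1610674 + K{\left(C{\left(M,\left(6 - 1\right) 6 \right)} \right)} = -1610674 + \frac{1}{2126 + \left(8 - \left(6 - 1\right) 6\right)} = -1610674 + \frac{1}{2126 + \left(8 - 5 \cdot 6\right)} = -1610674 + \frac{1}{2126 + \left(8 - 30\right)} = -1610674 + \frac{1}{2126 - 22} = -1610674 + \frac{1}{2104} = - \frac{3388858095}{2104}$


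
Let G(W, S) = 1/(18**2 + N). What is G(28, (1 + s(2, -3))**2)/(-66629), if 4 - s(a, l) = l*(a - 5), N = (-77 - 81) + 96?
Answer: -1/17456798 ≈ -5.7284e-8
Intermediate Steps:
N = -62 (N = -158 + 96 = -62)
s(a, l) = 4 - l*(-5 + a) (s(a, l) = 4 - l*(a - 5) = 4 - l*(-5 + a))
G(W, S) = 1/262 (G(W, S) = 1/(18**2 - 62) = 1/(324 - 62) = 1/262)
G(28, (1 + s(2, -3))**2)/(-66629) = (1/262)/(-66629) = (1/262)*(-1/66629) = -1/17456798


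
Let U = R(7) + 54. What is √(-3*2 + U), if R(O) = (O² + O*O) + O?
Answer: 3*√17 ≈ 12.369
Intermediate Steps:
R(O) = O + 2*O² (R(O) = (O² + O²) + O = 2*O² + O = O + 2*O²)
U = 159 (U = 7*(1 + 2*7) + 54 = 7*(1 + 14) + 54 = 7*15 + 54 = 105 + 54 = 159)
√(-3*2 + U) = √(-3*2 + 159) = √(-6 + 159) = √153 = 3*√17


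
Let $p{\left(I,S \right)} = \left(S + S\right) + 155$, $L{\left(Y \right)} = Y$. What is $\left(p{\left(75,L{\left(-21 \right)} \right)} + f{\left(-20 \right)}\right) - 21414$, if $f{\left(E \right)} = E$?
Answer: $-21321$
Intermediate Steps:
$p{\left(I,S \right)} = 155 + 2 S$ ($p{\left(I,S \right)} = 2 S + 155 = 155 + 2 S$)
$\left(p{\left(75,L{\left(-21 \right)} \right)} + f{\left(-20 \right)}\right) - 21414 = \left(\left(155 + 2 \left(-21\right)\right) - 20\right) - 21414 = \left(\left(155 - 42\right) - 20\right) - 21414 = \left(113 - 20\right) - 21414 = 93 - 21414 = -21321$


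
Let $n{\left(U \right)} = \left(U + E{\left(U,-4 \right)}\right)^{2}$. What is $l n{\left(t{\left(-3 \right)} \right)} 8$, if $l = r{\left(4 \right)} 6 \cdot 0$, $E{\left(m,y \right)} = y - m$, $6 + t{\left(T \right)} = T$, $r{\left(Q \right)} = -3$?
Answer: $0$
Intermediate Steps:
$t{\left(T \right)} = -6 + T$
$l = 0$ ($l = - 3 \cdot 6 \cdot 0 = \left(-3\right) 0 = 0$)
$n{\left(U \right)} = 16$ ($n{\left(U \right)} = \left(U - \left(4 + U\right)\right)^{2} = \left(-4\right)^{2} = 16$)
$l n{\left(t{\left(-3 \right)} \right)} 8 = 0 \cdot 16 \cdot 8 = 0 \cdot 8 = 0$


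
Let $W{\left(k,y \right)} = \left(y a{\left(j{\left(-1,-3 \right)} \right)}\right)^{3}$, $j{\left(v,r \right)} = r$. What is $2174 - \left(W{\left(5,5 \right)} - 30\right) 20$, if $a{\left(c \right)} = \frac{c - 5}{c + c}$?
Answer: $- \frac{85102}{27} \approx -3151.9$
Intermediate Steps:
$a{\left(c \right)} = \frac{-5 + c}{2 c}$
$W{\left(k,y \right)} = \frac{64 y^{3}}{27}$ ($W{\left(k,y \right)} = \left(y \frac{-5 - 3}{2 \left(-3\right)}\right)^{3} = \left(y \frac{1}{2} \left(- \frac{1}{3}\right) \left(-8\right)\right)^{3} = \left(y \frac{4}{3}\right)^{3} = \left(\frac{4 y}{3}\right)^{3} = \frac{64 y^{3}}{27}$)
$2174 - \left(W{\left(5,5 \right)} - 30\right) 20 = 2174 - \left(\frac{64 \cdot 5^{3}}{27} - 30\right) 20 = 2174 - \left(\frac{64}{27} \cdot 125 - 30\right) 20 = 2174 - \left(\frac{8000}{27} - 30\right) 20 = 2174 - \frac{7190}{27} \cdot 20 = 2174 - \frac{143800}{27} = - \frac{85102}{27}$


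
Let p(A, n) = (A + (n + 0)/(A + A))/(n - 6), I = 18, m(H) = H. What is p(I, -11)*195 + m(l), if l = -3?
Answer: -42017/204 ≈ -205.97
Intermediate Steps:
p(A, n) = (A + n/(2*A))/(-6 + n) (p(A, n) = (A + n/((2*A)))/(-6 + n) = (A + n*(1/(2*A)))/(-6 + n) = (A + n/(2*A))/(-6 + n))
p(I, -11)*195 + m(l) = ((18**2 + (1/2)*(-11))/(18*(-6 - 11)))*195 - 3 = ((1/18)*(324 - 11/2)/(-17))*195 - 3 = ((1/18)*(-1/17)*(637/2))*195 - 3 = -637/612*195 - 3 = -41405/204 - 3 = -42017/204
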